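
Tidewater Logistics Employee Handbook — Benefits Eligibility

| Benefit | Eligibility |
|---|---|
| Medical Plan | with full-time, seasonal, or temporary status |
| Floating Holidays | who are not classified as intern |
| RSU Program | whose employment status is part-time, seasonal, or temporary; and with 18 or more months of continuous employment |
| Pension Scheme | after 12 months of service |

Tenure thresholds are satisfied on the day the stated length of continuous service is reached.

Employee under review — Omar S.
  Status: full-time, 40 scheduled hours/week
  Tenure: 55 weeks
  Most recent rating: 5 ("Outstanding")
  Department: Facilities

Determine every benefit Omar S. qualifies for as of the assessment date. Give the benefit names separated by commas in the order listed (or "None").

Medical Plan — status full-time ✓ → eligible.
Floating Holidays — status full-time ✓ (not excluded) → eligible.
RSU Program — status full-time ✗ (requires part-time, seasonal, or temporary) → not eligible.
Pension Scheme — service 55 weeks ≥ 12 months (≈360 days) ✓ → eligible.

Medical Plan, Floating Holidays, Pension Scheme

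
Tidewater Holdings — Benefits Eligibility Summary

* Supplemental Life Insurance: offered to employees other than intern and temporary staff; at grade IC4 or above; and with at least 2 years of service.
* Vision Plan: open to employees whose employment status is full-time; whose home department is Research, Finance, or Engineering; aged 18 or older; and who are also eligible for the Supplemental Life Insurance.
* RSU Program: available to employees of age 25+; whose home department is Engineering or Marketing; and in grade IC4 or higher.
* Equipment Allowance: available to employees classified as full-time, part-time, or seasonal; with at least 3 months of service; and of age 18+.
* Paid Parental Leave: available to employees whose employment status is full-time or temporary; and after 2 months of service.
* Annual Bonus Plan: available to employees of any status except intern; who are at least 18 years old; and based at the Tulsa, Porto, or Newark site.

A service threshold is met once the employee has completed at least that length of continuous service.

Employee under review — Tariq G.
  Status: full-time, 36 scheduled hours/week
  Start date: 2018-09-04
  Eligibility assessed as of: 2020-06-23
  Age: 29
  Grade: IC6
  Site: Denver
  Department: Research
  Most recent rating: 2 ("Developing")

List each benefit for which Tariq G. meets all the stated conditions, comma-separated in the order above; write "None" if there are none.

Service from 2018-09-04 to 2020-06-23: 658 days.
Supplemental Life Insurance — status full-time ✓ (not excluded); grade IC6 ≥ IC4 ✓; service 658 days < 2 years (≈730 days) ✗ → not eligible.
Vision Plan — status full-time ✓; dept Research ✓; age 29 ≥ 18 ✓; not eligible for Supplemental Life Insurance ✗ → not eligible.
RSU Program — age 29 ≥ 25 ✓; dept Research ✗ → not eligible.
Equipment Allowance — status full-time ✓; service 658 days ≥ 3 months (≈90 days) ✓; age 29 ≥ 18 ✓ → eligible.
Paid Parental Leave — status full-time ✓; service 658 days ≥ 2 months (≈60 days) ✓ → eligible.
Annual Bonus Plan — status full-time ✓ (not excluded); age 29 ≥ 18 ✓; site Denver ✗ (not Tulsa, Porto, or Newark) → not eligible.

Equipment Allowance, Paid Parental Leave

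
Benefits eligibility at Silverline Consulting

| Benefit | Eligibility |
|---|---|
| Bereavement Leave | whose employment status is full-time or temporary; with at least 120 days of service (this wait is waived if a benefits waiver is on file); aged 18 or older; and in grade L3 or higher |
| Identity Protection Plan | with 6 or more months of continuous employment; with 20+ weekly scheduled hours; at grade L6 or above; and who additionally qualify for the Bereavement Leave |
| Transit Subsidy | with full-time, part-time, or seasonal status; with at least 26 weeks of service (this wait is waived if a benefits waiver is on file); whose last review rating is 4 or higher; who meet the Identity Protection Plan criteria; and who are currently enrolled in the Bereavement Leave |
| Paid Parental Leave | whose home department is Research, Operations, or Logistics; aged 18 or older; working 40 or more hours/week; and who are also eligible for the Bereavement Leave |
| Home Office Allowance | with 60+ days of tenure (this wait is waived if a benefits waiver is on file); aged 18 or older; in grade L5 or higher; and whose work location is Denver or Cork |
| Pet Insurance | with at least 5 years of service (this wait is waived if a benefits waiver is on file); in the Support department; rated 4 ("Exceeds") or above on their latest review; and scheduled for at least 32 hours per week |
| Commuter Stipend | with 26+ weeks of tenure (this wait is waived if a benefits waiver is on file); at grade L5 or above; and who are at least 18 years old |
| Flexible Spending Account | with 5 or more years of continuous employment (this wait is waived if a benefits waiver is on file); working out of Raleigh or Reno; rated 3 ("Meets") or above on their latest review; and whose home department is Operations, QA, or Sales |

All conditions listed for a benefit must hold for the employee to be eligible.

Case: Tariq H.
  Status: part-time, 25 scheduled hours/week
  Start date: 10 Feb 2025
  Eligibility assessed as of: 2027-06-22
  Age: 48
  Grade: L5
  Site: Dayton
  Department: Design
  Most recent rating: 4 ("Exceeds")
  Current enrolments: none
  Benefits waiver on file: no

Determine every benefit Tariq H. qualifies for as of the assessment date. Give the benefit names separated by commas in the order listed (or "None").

Commuter Stipend

Service from 10 Feb 2025 to 2027-06-22: 862 days.
Bereavement Leave — status part-time ✗ (requires full-time or temporary) → not eligible.
Identity Protection Plan — service 862 days ≥ 6 months (≈180 days) ✓; 25 hrs/wk ≥ 20 ✓; grade L5 < L6 ✗ → not eligible.
Transit Subsidy — status part-time ✓; no waiver, service 862 days ≥ 26 weeks (≈182 days) ✓; rating 4 ≥ 4 ✓; not eligible for Identity Protection Plan ✗ → not eligible.
Paid Parental Leave — dept Design ✗ → not eligible.
Home Office Allowance — no waiver, service 862 days ≥ 60 days ✓; age 48 ≥ 18 ✓; grade L5 ≥ L5 ✓; site Dayton ✗ (not Denver or Cork) → not eligible.
Pet Insurance — no waiver, service 862 days < 5 years (≈1825 days) ✗ → not eligible.
Commuter Stipend — no waiver, service 862 days ≥ 26 weeks (≈182 days) ✓; grade L5 ≥ L5 ✓; age 48 ≥ 18 ✓ → eligible.
Flexible Spending Account — no waiver, service 862 days < 5 years (≈1825 days) ✗ → not eligible.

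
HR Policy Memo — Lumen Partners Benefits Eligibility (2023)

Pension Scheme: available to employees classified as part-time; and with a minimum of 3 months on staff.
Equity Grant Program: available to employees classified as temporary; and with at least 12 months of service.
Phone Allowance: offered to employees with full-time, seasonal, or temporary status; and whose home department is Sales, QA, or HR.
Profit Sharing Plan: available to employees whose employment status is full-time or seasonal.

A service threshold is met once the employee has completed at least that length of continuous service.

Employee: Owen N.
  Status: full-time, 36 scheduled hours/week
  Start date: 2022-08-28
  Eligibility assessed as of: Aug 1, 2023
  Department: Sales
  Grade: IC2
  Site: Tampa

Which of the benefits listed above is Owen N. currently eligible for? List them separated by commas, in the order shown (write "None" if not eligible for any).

Service from 2022-08-28 to Aug 1, 2023: 338 days.
Pension Scheme — status full-time ✗ (requires part-time) → not eligible.
Equity Grant Program — status full-time ✗ (requires temporary) → not eligible.
Phone Allowance — status full-time ✓; dept Sales ✓ → eligible.
Profit Sharing Plan — status full-time ✓ → eligible.

Phone Allowance, Profit Sharing Plan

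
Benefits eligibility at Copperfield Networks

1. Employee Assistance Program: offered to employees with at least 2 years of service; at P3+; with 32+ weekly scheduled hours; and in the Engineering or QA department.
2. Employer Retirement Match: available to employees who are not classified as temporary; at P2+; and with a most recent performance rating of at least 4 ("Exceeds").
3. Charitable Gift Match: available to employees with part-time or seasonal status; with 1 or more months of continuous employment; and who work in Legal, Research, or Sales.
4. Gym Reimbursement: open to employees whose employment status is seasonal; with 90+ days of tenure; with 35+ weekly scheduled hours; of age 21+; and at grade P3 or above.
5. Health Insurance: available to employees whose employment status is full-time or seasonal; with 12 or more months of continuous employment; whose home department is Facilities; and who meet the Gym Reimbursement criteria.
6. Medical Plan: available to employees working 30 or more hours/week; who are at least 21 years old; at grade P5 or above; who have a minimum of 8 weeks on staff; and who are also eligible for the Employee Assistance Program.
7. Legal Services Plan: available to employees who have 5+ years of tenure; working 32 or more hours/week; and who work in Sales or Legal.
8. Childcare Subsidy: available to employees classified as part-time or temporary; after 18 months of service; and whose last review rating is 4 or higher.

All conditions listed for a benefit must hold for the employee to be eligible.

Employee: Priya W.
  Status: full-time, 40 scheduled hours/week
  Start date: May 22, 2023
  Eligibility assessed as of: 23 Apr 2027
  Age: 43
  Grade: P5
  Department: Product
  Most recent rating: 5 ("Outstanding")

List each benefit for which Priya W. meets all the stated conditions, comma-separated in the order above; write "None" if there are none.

Employer Retirement Match

Service from May 22, 2023 to 23 Apr 2027: 1432 days.
Employee Assistance Program — service 1432 days ≥ 2 years (≈730 days) ✓; grade P5 ≥ P3 ✓; 40 hrs/wk ≥ 32 ✓; dept Product ✗ → not eligible.
Employer Retirement Match — status full-time ✓ (not excluded); grade P5 ≥ P2 ✓; rating 5 ≥ 4 ✓ → eligible.
Charitable Gift Match — status full-time ✗ (requires part-time or seasonal) → not eligible.
Gym Reimbursement — status full-time ✗ (requires seasonal) → not eligible.
Health Insurance — status full-time ✓; service 1432 days ≥ 12 months (≈360 days) ✓; dept Product ✗ → not eligible.
Medical Plan — 40 hrs/wk ≥ 30 ✓; age 43 ≥ 21 ✓; grade P5 ≥ P5 ✓; service 1432 days ≥ 8 weeks (≈56 days) ✓; not eligible for Employee Assistance Program ✗ → not eligible.
Legal Services Plan — service 1432 days < 5 years (≈1825 days) ✗ → not eligible.
Childcare Subsidy — status full-time ✗ (requires part-time or temporary) → not eligible.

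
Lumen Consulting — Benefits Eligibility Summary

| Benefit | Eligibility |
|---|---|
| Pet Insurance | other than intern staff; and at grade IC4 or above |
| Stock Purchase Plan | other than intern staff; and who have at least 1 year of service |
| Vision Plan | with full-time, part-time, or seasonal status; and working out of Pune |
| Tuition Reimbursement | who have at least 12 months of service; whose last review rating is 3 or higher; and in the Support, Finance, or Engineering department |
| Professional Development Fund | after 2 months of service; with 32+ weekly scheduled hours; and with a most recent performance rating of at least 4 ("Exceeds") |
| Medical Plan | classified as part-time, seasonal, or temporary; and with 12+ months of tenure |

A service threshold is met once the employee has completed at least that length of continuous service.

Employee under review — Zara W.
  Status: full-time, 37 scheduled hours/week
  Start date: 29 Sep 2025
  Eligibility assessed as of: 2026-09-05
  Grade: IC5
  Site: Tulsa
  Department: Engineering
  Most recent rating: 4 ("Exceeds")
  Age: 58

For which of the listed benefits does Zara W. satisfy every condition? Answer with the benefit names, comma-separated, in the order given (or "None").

Pet Insurance, Professional Development Fund

Service from 29 Sep 2025 to 2026-09-05: 341 days.
Pet Insurance — status full-time ✓ (not excluded); grade IC5 ≥ IC4 ✓ → eligible.
Stock Purchase Plan — status full-time ✓ (not excluded); service 341 days < 1 year (≈365 days) ✗ → not eligible.
Vision Plan — status full-time ✓; site Tulsa ✗ (not Pune) → not eligible.
Tuition Reimbursement — service 341 days < 12 months (≈360 days) ✗ → not eligible.
Professional Development Fund — service 341 days ≥ 2 months (≈60 days) ✓; 37 hrs/wk ≥ 32 ✓; rating 4 ≥ 4 ✓ → eligible.
Medical Plan — status full-time ✗ (requires part-time, seasonal, or temporary) → not eligible.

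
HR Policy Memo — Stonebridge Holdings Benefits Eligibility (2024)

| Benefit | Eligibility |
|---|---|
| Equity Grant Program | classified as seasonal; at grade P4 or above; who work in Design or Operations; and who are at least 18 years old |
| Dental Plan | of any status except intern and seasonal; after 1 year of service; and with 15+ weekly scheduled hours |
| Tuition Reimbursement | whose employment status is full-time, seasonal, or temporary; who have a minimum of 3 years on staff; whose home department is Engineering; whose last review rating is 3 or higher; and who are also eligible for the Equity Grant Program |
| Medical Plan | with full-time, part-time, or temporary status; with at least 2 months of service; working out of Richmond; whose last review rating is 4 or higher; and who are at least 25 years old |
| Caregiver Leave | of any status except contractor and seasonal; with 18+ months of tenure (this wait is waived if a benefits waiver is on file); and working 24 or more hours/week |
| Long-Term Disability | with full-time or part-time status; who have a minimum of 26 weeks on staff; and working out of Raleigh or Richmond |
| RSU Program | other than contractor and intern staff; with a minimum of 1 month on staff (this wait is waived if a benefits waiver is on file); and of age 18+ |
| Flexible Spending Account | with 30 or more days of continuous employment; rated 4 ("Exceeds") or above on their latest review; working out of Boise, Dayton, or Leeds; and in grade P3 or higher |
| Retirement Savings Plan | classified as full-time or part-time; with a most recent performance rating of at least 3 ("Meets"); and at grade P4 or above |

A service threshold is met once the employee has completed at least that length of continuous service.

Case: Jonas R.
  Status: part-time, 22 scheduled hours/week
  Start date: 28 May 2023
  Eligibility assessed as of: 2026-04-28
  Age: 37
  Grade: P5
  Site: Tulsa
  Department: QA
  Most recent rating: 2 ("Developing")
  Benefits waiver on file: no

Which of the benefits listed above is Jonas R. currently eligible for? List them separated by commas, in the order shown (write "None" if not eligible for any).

Dental Plan, RSU Program

Service from 28 May 2023 to 2026-04-28: 1066 days.
Equity Grant Program — status part-time ✗ (requires seasonal) → not eligible.
Dental Plan — status part-time ✓ (not excluded); service 1066 days ≥ 1 year (≈365 days) ✓; 22 hrs/wk ≥ 15 ✓ → eligible.
Tuition Reimbursement — status part-time ✗ (requires full-time, seasonal, or temporary) → not eligible.
Medical Plan — status part-time ✓; service 1066 days ≥ 2 months (≈60 days) ✓; site Tulsa ✗ (not Richmond) → not eligible.
Caregiver Leave — status part-time ✓ (not excluded); no waiver, service 1066 days ≥ 18 months (≈540 days) ✓; 22 hrs/wk < 24 ✗ → not eligible.
Long-Term Disability — status part-time ✓; service 1066 days ≥ 26 weeks (≈182 days) ✓; site Tulsa ✗ (not Raleigh or Richmond) → not eligible.
RSU Program — status part-time ✓ (not excluded); no waiver, service 1066 days ≥ 1 month (≈30 days) ✓; age 37 ≥ 18 ✓ → eligible.
Flexible Spending Account — service 1066 days ≥ 30 days ✓; rating 2 < 4 ✗ → not eligible.
Retirement Savings Plan — status part-time ✓; rating 2 < 3 ✗ → not eligible.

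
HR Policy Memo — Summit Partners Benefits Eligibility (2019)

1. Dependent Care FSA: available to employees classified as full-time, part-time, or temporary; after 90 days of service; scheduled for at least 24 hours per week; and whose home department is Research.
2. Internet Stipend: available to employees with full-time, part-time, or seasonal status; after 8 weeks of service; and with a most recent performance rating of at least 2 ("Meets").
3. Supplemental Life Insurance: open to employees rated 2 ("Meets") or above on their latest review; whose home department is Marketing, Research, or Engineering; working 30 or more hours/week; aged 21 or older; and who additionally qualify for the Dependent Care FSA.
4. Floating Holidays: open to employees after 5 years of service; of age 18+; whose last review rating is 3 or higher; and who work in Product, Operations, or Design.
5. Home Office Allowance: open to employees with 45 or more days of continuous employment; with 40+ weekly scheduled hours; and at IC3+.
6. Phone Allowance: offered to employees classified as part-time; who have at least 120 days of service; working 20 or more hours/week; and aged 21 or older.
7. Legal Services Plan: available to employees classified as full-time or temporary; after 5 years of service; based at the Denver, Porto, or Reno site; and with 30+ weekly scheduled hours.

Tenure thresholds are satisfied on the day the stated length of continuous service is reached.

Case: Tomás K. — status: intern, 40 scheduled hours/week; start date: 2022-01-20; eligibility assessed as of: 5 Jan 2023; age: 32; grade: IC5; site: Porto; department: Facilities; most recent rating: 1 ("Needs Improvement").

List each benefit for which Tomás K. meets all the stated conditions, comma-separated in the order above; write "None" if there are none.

Service from 2022-01-20 to 5 Jan 2023: 350 days.
Dependent Care FSA — status intern ✗ (requires full-time, part-time, or temporary) → not eligible.
Internet Stipend — status intern ✗ (requires full-time, part-time, or seasonal) → not eligible.
Supplemental Life Insurance — rating 1 < 2 ✗ → not eligible.
Floating Holidays — service 350 days < 5 years (≈1825 days) ✗ → not eligible.
Home Office Allowance — service 350 days ≥ 45 days ✓; 40 hrs/wk ≥ 40 ✓; grade IC5 ≥ IC3 ✓ → eligible.
Phone Allowance — status intern ✗ (requires part-time) → not eligible.
Legal Services Plan — status intern ✗ (requires full-time or temporary) → not eligible.

Home Office Allowance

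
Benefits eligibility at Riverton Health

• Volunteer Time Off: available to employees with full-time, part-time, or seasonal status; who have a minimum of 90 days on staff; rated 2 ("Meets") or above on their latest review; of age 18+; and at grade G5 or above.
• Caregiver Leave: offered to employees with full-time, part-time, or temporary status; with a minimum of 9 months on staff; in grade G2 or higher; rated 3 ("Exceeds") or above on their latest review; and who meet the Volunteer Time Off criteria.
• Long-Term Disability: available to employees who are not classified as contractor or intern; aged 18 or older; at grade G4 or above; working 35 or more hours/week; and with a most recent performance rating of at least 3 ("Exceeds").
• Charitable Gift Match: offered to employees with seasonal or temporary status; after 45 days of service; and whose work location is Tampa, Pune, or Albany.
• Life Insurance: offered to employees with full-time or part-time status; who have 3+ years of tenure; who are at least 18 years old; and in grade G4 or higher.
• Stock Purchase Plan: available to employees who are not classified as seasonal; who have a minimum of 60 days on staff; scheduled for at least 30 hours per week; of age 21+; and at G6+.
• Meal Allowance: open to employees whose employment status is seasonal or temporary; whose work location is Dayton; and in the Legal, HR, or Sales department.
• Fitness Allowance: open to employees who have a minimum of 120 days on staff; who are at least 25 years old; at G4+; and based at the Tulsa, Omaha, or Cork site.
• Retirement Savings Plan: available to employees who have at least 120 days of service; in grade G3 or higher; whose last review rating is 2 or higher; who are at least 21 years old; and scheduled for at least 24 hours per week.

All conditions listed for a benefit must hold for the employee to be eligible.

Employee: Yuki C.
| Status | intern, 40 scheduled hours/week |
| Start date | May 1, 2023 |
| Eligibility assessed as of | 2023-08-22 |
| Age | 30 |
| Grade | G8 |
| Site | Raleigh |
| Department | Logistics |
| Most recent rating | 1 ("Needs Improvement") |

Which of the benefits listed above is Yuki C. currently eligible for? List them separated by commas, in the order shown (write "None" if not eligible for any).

Stock Purchase Plan

Service from May 1, 2023 to 2023-08-22: 113 days.
Volunteer Time Off — status intern ✗ (requires full-time, part-time, or seasonal) → not eligible.
Caregiver Leave — status intern ✗ (requires full-time, part-time, or temporary) → not eligible.
Long-Term Disability — status intern ✗ (excluded) → not eligible.
Charitable Gift Match — status intern ✗ (requires seasonal or temporary) → not eligible.
Life Insurance — status intern ✗ (requires full-time or part-time) → not eligible.
Stock Purchase Plan — status intern ✓ (not excluded); service 113 days ≥ 60 days ✓; 40 hrs/wk ≥ 30 ✓; age 30 ≥ 21 ✓; grade G8 ≥ G6 ✓ → eligible.
Meal Allowance — status intern ✗ (requires seasonal or temporary) → not eligible.
Fitness Allowance — service 113 days < 120 days ✗ → not eligible.
Retirement Savings Plan — service 113 days < 120 days ✗ → not eligible.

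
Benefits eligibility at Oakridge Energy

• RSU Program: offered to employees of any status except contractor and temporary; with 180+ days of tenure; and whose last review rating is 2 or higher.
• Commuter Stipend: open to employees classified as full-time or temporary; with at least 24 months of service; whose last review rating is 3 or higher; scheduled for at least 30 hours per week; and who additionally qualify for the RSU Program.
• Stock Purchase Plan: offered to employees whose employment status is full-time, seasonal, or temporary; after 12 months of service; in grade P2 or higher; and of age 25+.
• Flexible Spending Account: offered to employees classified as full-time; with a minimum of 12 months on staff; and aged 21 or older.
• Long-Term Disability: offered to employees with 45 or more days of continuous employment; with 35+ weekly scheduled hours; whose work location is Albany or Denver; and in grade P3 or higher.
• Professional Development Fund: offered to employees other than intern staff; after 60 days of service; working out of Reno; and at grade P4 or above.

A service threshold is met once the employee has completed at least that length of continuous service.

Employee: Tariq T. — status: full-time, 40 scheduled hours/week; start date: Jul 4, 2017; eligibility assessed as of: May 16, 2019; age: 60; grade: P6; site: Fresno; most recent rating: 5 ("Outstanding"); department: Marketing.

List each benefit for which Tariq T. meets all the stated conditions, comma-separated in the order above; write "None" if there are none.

Service from Jul 4, 2017 to May 16, 2019: 681 days.
RSU Program — status full-time ✓ (not excluded); service 681 days ≥ 180 days ✓; rating 5 ≥ 2 ✓ → eligible.
Commuter Stipend — status full-time ✓; service 681 days < 24 months (≈720 days) ✗ → not eligible.
Stock Purchase Plan — status full-time ✓; service 681 days ≥ 12 months (≈360 days) ✓; grade P6 ≥ P2 ✓; age 60 ≥ 25 ✓ → eligible.
Flexible Spending Account — status full-time ✓; service 681 days ≥ 12 months (≈360 days) ✓; age 60 ≥ 21 ✓ → eligible.
Long-Term Disability — service 681 days ≥ 45 days ✓; 40 hrs/wk ≥ 35 ✓; site Fresno ✗ (not Albany or Denver) → not eligible.
Professional Development Fund — status full-time ✓ (not excluded); service 681 days ≥ 60 days ✓; site Fresno ✗ (not Reno) → not eligible.

RSU Program, Stock Purchase Plan, Flexible Spending Account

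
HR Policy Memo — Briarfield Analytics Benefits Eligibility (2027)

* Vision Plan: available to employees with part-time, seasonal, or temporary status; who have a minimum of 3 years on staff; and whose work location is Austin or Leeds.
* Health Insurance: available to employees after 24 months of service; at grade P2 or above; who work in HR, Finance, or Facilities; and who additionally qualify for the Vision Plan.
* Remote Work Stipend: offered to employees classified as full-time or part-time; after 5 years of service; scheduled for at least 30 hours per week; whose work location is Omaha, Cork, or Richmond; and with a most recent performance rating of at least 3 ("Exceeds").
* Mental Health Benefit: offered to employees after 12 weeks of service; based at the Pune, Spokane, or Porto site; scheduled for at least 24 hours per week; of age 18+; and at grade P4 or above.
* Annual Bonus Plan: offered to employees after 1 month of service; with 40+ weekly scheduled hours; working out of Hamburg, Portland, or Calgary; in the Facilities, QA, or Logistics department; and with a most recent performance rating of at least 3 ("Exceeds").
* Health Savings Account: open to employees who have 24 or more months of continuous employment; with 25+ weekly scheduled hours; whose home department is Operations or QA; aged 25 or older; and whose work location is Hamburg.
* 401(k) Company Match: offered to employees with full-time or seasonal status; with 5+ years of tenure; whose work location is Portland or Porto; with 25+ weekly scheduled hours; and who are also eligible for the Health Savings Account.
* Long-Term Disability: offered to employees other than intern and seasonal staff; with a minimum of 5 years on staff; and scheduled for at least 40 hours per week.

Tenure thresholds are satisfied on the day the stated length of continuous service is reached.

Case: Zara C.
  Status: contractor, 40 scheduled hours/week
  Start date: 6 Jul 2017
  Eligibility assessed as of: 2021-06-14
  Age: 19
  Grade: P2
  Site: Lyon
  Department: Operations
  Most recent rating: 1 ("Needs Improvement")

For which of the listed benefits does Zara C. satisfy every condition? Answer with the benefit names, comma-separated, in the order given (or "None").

Service from 6 Jul 2017 to 2021-06-14: 1439 days.
Vision Plan — status contractor ✗ (requires part-time, seasonal, or temporary) → not eligible.
Health Insurance — service 1439 days ≥ 24 months (≈720 days) ✓; grade P2 ≥ P2 ✓; dept Operations ✗ → not eligible.
Remote Work Stipend — status contractor ✗ (requires full-time or part-time) → not eligible.
Mental Health Benefit — service 1439 days ≥ 12 weeks (≈84 days) ✓; site Lyon ✗ (not Pune, Spokane, or Porto) → not eligible.
Annual Bonus Plan — service 1439 days ≥ 1 month (≈30 days) ✓; 40 hrs/wk ≥ 40 ✓; site Lyon ✗ (not Hamburg, Portland, or Calgary) → not eligible.
Health Savings Account — service 1439 days ≥ 24 months (≈720 days) ✓; 40 hrs/wk ≥ 25 ✓; dept Operations ✓; age 19 < 25 ✗ → not eligible.
401(k) Company Match — status contractor ✗ (requires full-time or seasonal) → not eligible.
Long-Term Disability — status contractor ✓ (not excluded); service 1439 days < 5 years (≈1825 days) ✗ → not eligible.

None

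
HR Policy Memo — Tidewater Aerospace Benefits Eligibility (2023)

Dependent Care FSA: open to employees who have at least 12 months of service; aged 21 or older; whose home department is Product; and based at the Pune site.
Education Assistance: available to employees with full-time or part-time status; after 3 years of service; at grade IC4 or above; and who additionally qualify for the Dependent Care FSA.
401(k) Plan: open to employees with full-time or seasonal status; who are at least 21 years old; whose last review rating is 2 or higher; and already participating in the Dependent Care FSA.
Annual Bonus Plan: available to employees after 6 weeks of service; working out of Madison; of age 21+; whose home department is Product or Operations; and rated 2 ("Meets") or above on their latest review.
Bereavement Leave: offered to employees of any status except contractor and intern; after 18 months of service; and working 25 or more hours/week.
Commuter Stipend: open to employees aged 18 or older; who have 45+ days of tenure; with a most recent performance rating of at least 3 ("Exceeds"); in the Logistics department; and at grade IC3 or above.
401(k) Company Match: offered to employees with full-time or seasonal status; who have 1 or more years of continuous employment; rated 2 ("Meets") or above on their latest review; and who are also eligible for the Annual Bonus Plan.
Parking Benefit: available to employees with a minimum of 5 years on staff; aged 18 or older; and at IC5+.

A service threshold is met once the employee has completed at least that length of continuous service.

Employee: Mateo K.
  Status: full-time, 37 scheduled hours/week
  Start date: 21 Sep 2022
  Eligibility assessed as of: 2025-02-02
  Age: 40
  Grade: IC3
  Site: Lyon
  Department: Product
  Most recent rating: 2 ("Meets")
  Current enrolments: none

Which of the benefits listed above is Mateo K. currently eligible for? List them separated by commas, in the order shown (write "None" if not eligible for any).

Service from 21 Sep 2022 to 2025-02-02: 865 days.
Dependent Care FSA — service 865 days ≥ 12 months (≈360 days) ✓; age 40 ≥ 21 ✓; dept Product ✓; site Lyon ✗ (not Pune) → not eligible.
Education Assistance — status full-time ✓; service 865 days < 3 years (≈1095 days) ✗ → not eligible.
401(k) Plan — status full-time ✓; age 40 ≥ 21 ✓; rating 2 ≥ 2 ✓; not enrolled in Dependent Care FSA ✗ → not eligible.
Annual Bonus Plan — service 865 days ≥ 6 weeks (≈42 days) ✓; site Lyon ✗ (not Madison) → not eligible.
Bereavement Leave — status full-time ✓ (not excluded); service 865 days ≥ 18 months (≈540 days) ✓; 37 hrs/wk ≥ 25 ✓ → eligible.
Commuter Stipend — age 40 ≥ 18 ✓; service 865 days ≥ 45 days ✓; rating 2 < 3 ✗ → not eligible.
401(k) Company Match — status full-time ✓; service 865 days ≥ 1 year (≈365 days) ✓; rating 2 ≥ 2 ✓; not eligible for Annual Bonus Plan ✗ → not eligible.
Parking Benefit — service 865 days < 5 years (≈1825 days) ✗ → not eligible.

Bereavement Leave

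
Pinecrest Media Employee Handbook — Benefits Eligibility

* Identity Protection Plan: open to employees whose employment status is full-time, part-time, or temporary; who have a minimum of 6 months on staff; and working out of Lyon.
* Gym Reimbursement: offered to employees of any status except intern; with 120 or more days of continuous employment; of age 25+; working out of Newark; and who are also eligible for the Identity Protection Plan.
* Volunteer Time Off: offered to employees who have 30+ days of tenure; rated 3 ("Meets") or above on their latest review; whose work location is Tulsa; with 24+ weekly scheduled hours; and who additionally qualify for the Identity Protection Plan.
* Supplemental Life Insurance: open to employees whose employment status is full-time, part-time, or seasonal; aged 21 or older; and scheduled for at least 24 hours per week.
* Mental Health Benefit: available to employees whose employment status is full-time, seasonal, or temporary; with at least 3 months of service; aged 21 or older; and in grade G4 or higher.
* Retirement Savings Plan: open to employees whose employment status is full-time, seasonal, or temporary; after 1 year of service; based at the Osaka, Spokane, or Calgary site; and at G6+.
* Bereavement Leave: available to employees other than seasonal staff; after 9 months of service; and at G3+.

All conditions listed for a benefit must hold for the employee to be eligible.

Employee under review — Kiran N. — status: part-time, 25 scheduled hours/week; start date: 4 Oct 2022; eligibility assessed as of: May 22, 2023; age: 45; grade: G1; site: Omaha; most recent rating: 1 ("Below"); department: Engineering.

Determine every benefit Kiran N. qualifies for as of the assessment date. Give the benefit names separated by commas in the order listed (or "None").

Supplemental Life Insurance

Service from 4 Oct 2022 to May 22, 2023: 230 days.
Identity Protection Plan — status part-time ✓; service 230 days ≥ 6 months (≈180 days) ✓; site Omaha ✗ (not Lyon) → not eligible.
Gym Reimbursement — status part-time ✓ (not excluded); service 230 days ≥ 120 days ✓; age 45 ≥ 25 ✓; site Omaha ✗ (not Newark) → not eligible.
Volunteer Time Off — service 230 days ≥ 30 days ✓; rating 1 < 3 ✗ → not eligible.
Supplemental Life Insurance — status part-time ✓; age 45 ≥ 21 ✓; 25 hrs/wk ≥ 24 ✓ → eligible.
Mental Health Benefit — status part-time ✗ (requires full-time, seasonal, or temporary) → not eligible.
Retirement Savings Plan — status part-time ✗ (requires full-time, seasonal, or temporary) → not eligible.
Bereavement Leave — status part-time ✓ (not excluded); service 230 days < 9 months (≈270 days) ✗ → not eligible.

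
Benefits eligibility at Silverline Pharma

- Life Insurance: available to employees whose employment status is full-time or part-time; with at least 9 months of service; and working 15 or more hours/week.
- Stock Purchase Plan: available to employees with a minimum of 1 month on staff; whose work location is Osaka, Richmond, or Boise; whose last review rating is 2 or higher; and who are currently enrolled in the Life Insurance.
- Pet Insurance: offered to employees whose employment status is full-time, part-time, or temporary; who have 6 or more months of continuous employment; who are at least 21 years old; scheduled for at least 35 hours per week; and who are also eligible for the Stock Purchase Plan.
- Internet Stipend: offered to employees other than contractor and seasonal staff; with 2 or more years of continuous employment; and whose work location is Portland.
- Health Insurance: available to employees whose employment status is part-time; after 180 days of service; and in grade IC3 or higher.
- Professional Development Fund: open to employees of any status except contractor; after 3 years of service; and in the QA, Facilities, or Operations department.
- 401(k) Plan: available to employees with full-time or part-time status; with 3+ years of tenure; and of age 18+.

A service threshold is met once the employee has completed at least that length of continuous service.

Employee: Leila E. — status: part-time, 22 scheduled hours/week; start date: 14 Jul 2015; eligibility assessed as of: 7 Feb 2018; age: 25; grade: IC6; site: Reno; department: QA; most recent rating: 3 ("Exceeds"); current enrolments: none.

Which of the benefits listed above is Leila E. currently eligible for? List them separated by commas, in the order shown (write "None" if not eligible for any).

Service from 14 Jul 2015 to 7 Feb 2018: 939 days.
Life Insurance — status part-time ✓; service 939 days ≥ 9 months (≈270 days) ✓; 22 hrs/wk ≥ 15 ✓ → eligible.
Stock Purchase Plan — service 939 days ≥ 1 month (≈30 days) ✓; site Reno ✗ (not Osaka, Richmond, or Boise) → not eligible.
Pet Insurance — status part-time ✓; service 939 days ≥ 6 months (≈180 days) ✓; age 25 ≥ 21 ✓; 22 hrs/wk < 35 ✗ → not eligible.
Internet Stipend — status part-time ✓ (not excluded); service 939 days ≥ 2 years (≈730 days) ✓; site Reno ✗ (not Portland) → not eligible.
Health Insurance — status part-time ✓; service 939 days ≥ 180 days ✓; grade IC6 ≥ IC3 ✓ → eligible.
Professional Development Fund — status part-time ✓ (not excluded); service 939 days < 3 years (≈1095 days) ✗ → not eligible.
401(k) Plan — status part-time ✓; service 939 days < 3 years (≈1095 days) ✗ → not eligible.

Life Insurance, Health Insurance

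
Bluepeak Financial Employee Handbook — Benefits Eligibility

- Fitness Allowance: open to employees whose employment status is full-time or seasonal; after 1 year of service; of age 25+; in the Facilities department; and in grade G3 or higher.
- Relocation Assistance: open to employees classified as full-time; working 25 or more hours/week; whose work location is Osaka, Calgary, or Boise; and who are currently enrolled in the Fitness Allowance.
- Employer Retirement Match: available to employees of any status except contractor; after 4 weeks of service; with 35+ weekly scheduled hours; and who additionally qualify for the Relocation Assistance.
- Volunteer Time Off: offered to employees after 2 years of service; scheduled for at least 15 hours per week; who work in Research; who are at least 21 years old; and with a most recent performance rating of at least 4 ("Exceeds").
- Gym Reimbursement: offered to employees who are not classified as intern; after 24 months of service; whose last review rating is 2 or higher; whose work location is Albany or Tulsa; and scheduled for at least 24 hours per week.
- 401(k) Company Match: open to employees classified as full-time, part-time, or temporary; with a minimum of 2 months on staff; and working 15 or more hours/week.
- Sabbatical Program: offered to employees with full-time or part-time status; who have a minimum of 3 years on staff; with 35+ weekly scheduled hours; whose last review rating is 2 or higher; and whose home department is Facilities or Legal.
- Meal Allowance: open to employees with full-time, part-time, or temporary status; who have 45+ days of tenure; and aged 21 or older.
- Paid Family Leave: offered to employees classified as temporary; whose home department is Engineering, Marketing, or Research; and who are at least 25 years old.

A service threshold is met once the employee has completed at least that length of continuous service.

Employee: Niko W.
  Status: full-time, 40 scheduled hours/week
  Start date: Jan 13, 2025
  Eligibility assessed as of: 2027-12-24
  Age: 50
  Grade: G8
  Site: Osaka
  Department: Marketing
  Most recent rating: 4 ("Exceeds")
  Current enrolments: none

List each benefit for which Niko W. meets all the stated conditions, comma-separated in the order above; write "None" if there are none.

401(k) Company Match, Meal Allowance

Service from Jan 13, 2025 to 2027-12-24: 1075 days.
Fitness Allowance — status full-time ✓; service 1075 days ≥ 1 year (≈365 days) ✓; age 50 ≥ 25 ✓; dept Marketing ✗ → not eligible.
Relocation Assistance — status full-time ✓; 40 hrs/wk ≥ 25 ✓; site Osaka ✓; not enrolled in Fitness Allowance ✗ → not eligible.
Employer Retirement Match — status full-time ✓ (not excluded); service 1075 days ≥ 4 weeks (≈28 days) ✓; 40 hrs/wk ≥ 35 ✓; not eligible for Relocation Assistance ✗ → not eligible.
Volunteer Time Off — service 1075 days ≥ 2 years (≈730 days) ✓; 40 hrs/wk ≥ 15 ✓; dept Marketing ✗ → not eligible.
Gym Reimbursement — status full-time ✓ (not excluded); service 1075 days ≥ 24 months (≈720 days) ✓; rating 4 ≥ 2 ✓; site Osaka ✗ (not Albany or Tulsa) → not eligible.
401(k) Company Match — status full-time ✓; service 1075 days ≥ 2 months (≈60 days) ✓; 40 hrs/wk ≥ 15 ✓ → eligible.
Sabbatical Program — status full-time ✓; service 1075 days < 3 years (≈1095 days) ✗ → not eligible.
Meal Allowance — status full-time ✓; service 1075 days ≥ 45 days ✓; age 50 ≥ 21 ✓ → eligible.
Paid Family Leave — status full-time ✗ (requires temporary) → not eligible.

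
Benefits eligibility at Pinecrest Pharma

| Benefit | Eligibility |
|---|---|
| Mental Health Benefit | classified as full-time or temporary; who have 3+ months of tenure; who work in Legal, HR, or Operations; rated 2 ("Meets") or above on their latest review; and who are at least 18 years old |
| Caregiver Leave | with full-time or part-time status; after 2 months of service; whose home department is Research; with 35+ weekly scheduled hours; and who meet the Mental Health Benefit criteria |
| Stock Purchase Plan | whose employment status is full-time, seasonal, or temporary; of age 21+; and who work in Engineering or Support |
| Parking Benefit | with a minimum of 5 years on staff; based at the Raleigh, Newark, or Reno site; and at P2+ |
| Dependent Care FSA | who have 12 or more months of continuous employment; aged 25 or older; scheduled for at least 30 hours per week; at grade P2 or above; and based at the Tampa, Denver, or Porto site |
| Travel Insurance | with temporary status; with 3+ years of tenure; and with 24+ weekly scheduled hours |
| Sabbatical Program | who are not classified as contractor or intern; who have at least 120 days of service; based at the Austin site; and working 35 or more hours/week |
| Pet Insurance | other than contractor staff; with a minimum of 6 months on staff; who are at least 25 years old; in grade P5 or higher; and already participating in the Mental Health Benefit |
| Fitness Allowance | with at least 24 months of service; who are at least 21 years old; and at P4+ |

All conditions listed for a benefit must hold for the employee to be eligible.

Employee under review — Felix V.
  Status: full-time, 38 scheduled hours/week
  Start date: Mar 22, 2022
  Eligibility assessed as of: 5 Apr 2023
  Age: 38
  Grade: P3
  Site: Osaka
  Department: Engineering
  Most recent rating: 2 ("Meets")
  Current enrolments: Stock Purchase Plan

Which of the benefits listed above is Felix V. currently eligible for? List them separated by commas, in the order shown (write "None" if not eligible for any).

Service from Mar 22, 2022 to 5 Apr 2023: 379 days.
Mental Health Benefit — status full-time ✓; service 379 days ≥ 3 months (≈90 days) ✓; dept Engineering ✗ → not eligible.
Caregiver Leave — status full-time ✓; service 379 days ≥ 2 months (≈60 days) ✓; dept Engineering ✗ → not eligible.
Stock Purchase Plan — status full-time ✓; age 38 ≥ 21 ✓; dept Engineering ✓ → eligible.
Parking Benefit — service 379 days < 5 years (≈1825 days) ✗ → not eligible.
Dependent Care FSA — service 379 days ≥ 12 months (≈360 days) ✓; age 38 ≥ 25 ✓; 38 hrs/wk ≥ 30 ✓; grade P3 ≥ P2 ✓; site Osaka ✗ (not Tampa, Denver, or Porto) → not eligible.
Travel Insurance — status full-time ✗ (requires temporary) → not eligible.
Sabbatical Program — status full-time ✓ (not excluded); service 379 days ≥ 120 days ✓; site Osaka ✗ (not Austin) → not eligible.
Pet Insurance — status full-time ✓ (not excluded); service 379 days ≥ 6 months (≈180 days) ✓; age 38 ≥ 25 ✓; grade P3 < P5 ✗ → not eligible.
Fitness Allowance — service 379 days < 24 months (≈720 days) ✗ → not eligible.

Stock Purchase Plan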